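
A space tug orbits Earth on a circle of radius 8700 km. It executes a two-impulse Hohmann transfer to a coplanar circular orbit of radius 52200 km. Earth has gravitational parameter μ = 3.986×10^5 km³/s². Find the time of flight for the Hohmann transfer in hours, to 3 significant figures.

Semi-major axis of the transfer orbit: a_t = (8700 + 52200)/2 = 30450 km.
Half the transfer-orbit period gives t = π√(a_t³/μ) = 26440 s.
Converting: 26440 s ÷ 3600 s/hour = 7.34 hours.

t = 7.34 hours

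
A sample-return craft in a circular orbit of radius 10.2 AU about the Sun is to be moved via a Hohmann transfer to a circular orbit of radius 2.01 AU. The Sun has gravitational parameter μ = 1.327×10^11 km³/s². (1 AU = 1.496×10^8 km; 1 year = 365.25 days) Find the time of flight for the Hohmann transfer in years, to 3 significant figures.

t = 7.54 years

In km: r₁ = 10.2 × 1.496×10^8 = 1.52592×10^9 km; r₂ = 2.01 × 1.496×10^8 = 3.00696×10^8 km.
Transfer-ellipse semi-major axis a_t = (r₁ + r₂)/2 = (1.52592×10^9 + 3.00696×10^8)/2 = 9.13308×10^8 km.
Half the transfer-orbit period gives t = π√(a_t³/μ) = 2.380×10^8 s.
Converting: 2.380×10^8 s ÷ 3.15576×10^7 s/year (365.25 × 86400) = 7.54 years.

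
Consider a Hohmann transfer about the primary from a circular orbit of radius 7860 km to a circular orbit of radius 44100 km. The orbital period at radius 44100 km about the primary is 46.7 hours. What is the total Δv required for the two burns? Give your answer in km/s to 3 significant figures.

From Kepler's third law T² = 4π²r³/μ at r = 44100 km, T = 46.7 hours = 46.7 × 3600 s = 1.6812×10^5 s: μ = 4π²r³/T² = 1.19794×10^5 km³/s².
Semi-major axis of the transfer orbit: a_t = (7860 + 44100)/2 = 25980 km.
At r₁ the circular-orbit speed is v₁ = √(μ/r₁) = 3.904 km/s.
Transfer-orbit speed at r₁ (v² = μ(2/r − 1/a)): v_p = √[μ(2/r₁ − 1/a_t)] = 5.086 km/s.
First burn Δv₁ = |v_p − v₁| = 1.182 km/s.
At r₂, v₂ = √(μ/r₂) = 1.64816 km/s.
Transfer-orbit speed at r₂: v_a = √[μ(2/r₂ − 1/a_t)] = 0.906548 km/s.
Second burn Δv₂ = |v₂ − v_a| = 0.7416 km/s.
Total Δv = Δv₁ + Δv₂ = 1.924 km/s.

Δv = 1.92 km/s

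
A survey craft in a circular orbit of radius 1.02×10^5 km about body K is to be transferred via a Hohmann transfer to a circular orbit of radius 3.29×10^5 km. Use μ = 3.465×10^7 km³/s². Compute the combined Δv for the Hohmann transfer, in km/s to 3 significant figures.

Δv = 7.54 km/s

Transfer-ellipse semi-major axis a_t = (r₁ + r₂)/2 = (1.020×10^5 + 3.290×10^5)/2 = 2.155×10^5 km.
At r₁ the circular-orbit speed is v₁ = √(μ/r₁) = 18.431 km/s.
Transfer-orbit speed at r₁ (vis-viva): v_p = √[μ(2/r₁ − 1/a_t)] = 22.773 km/s.
First burn Δv₁ = |v_p − v₁| = 4.342 km/s.
At r₂, v₂ = √(μ/r₂) = 10.2625 km/s.
Transfer-orbit speed at r₂: v_a = √[μ(2/r₂ − 1/a_t)] = 7.06041 km/s.
Second burn Δv₂ = |v₂ − v_a| = 3.202 km/s.
Total Δv = Δv₁ + Δv₂ = 7.544 km/s.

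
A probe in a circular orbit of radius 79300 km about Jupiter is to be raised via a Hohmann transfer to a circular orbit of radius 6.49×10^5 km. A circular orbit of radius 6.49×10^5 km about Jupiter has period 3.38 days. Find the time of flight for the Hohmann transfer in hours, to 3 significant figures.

t = 17.0 hours

From Kepler's third law T² = 4π²r³/μ at r = 6.49×10^5 km, T = 3.38 days = 3.38 × 86400 s = 2.92032×10^5 s: μ = 4π²r³/T² = 1.26541×10^8 km³/s².
The Hohmann ellipse has a_t = (r₁ + r₂)/2 = 3.6415×10^5 km.
By Kepler's third law the transfer-orbit period is T = 2π√(a_t³/μ), so t = T/2 = 61370 s.
Converting: 61370 s ÷ 3600 s/hour = 17.0 hours.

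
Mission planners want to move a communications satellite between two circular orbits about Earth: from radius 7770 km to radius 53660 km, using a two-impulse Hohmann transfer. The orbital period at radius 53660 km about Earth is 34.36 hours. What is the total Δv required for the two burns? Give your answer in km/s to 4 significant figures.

Δv = 3.659 km/s

From Kepler's third law T² = 4π²r³/μ at r = 53660 km, T = 34.36 hours = 34.36 × 3600 s = 1.23696×10^5 s: μ = 4π²r³/T² = 3.98658×10^5 km³/s².
The Hohmann ellipse has a_t = (r₁ + r₂)/2 = 30715 km.
At r₁ the circular-orbit speed is v₁ = √(μ/r₁) = 7.162913 km/s.
On the transfer ellipse at r₁, v² = μ(2/r − 1/a) gives v_p = √[μ(2/r₁ − 1/a_t)] = 9.467597 km/s.
First burn Δv₁ = |v_p − v₁| = 2.30468 km/s.
At r₂, v₂ = √(μ/r₂) = 2.72568 km/s.
Transfer-orbit speed at r₂: v_a = √[μ(2/r₂ − 1/a_t)] = 1.37091 km/s.
Second burn Δv₂ = |v₂ − v_a| = 1.35477 km/s.
Total Δv = Δv₁ + Δv₂ = 3.659 km/s.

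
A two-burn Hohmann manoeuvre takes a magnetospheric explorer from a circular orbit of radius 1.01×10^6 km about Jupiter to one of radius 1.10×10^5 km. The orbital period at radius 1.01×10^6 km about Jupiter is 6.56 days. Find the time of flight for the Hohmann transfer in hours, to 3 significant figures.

t = 32.5 hours

From Kepler's third law T² = 4π²r³/μ at r = 1.01×10^6 km, T = 6.56 days = 6.56 × 86400 s = 5.66784×10^5 s: μ = 4π²r³/T² = 1.26616×10^8 km³/s².
Semi-major axis of the transfer orbit: a_t = (1.010×10^6 + 1.100×10^5)/2 = 5.600×10^5 km.
By Kepler's third law the transfer-orbit period is T = 2π√(a_t³/μ), so t = T/2 = 1.170×10^5 s.
Converting: 1.170×10^5 s ÷ 3600 s/hour = 32.5 hours.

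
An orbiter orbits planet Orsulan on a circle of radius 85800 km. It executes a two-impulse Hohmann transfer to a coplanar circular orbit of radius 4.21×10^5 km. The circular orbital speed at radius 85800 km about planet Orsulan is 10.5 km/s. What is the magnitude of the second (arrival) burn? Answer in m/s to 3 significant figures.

Δv₂ = 1980 m/s

From the circular-orbit relation v² = μ/r at r = 85800 km: μ = v²r = (10.5)² × 85800 = 9.45945×10^6 km³/s².
Transfer-ellipse semi-major axis a_t = (r₁ + r₂)/2 = (85800 + 4.210×10^5)/2 = 2.534×10^5 km.
Circular speed at r = 4.210×10^5 km: v_c = √(μ/r) = 4.740 km/s.
Transfer-orbit speed at the same r (vis-viva, a = a_t): v_t = √[μ(2/r − 1/a_t)] = 2.758 km/s.
Δv₂ = |v_t − v_c| = |2.758 − 4.740| = 1.982 km/s.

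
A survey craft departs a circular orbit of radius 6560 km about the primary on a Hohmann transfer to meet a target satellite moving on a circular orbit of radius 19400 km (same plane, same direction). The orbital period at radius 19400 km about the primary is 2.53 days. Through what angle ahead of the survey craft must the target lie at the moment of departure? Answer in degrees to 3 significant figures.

φ = 81.5°

From Kepler's third law T² = 4π²r³/μ at r = 19400 km, T = 2.53 days = 2.53 × 86400 s = 2.18592×10^5 s: μ = 4π²r³/T² = 6032.49 km³/s².
Semi-major axis of the transfer orbit: a_t = (6560 + 19400)/2 = 12980 km.
The half-period of the transfer ellipse is t = π√(a_t³/μ) = 59815 s.
Target angular speed ω₂ = √(μ/r₂³) = 2.8744×10^-5 rad/s.
Angle swept by the target during transfer: ω₂·t = 1.7193 rad = 98.51°.
Arrival is 180° from departure on the ellipse, so φ = 180° − 98.51° = 81.5°.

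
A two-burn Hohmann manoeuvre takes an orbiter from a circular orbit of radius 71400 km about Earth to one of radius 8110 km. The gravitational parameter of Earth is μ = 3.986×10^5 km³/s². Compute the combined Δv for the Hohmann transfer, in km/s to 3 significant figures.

Δv = 3.68 km/s

Transfer-ellipse semi-major axis a_t = (r₁ + r₂)/2 = (71400 + 8110)/2 = 39755 km.
At r₁ the circular-orbit speed is v₁ = √(μ/r₁) = 2.3628 km/s.
On the transfer ellipse at r₁, v² = μ(2/r − 1/a) gives v_a = √[μ(2/r₁ − 1/a_t)] = 1.0672 km/s.
First burn Δv₁ = |v_a − v₁| = 1.2956 km/s.
At r₂, v₂ = √(μ/r₂) = 7.0106 km/s.
Transfer-orbit speed at r₂: v_p = √[μ(2/r₂ − 1/a_t)] = 9.3953 km/s.
Second burn Δv₂ = |v₂ − v_p| = 2.3847 km/s.
Δv = Δv₁ + Δv₂ = 1.2956 + 2.3847 = 3.680 km/s.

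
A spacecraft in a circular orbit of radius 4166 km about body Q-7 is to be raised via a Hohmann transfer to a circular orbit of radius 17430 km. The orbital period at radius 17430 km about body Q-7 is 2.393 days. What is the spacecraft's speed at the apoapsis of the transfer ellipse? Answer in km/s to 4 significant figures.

v = 0.3290 km/s

From Kepler's third law T² = 4π²r³/μ at r = 17430 km, T = 2.393 days = 2.393 × 86400 s = 2.067552×10^5 s: μ = 4π²r³/T² = 4890.34 km³/s².
Semi-major axis of the transfer orbit: a_t = (4166 + 17430)/2 = 10798 km.
At apoapsis, r = 17430 km.
Applying v² = μ(2/r − 1/a_t): v = 0.3290 km/s.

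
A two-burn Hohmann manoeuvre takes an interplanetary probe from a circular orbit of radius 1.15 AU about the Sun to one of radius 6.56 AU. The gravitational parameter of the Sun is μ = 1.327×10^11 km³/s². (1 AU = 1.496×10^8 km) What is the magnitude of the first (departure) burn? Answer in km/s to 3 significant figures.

Δv₁ = 8.46 km/s

In km: r₁ = 1.15 × 1.496×10^8 = 1.7204×10^8 km; r₂ = 6.56 × 1.496×10^8 = 9.81376×10^8 km.
Semi-major axis of the transfer orbit: a_t = (1.7204×10^8 + 9.81376×10^8)/2 = 5.76708×10^8 km.
On the circular orbit at r = 1.7204×10^8 km, v_c = √(μ/r) = 27.773 km/s.
Vis-viva on the transfer ellipse at r = 1.7204×10^8 km gives v_t = √[μ(2/r − 1/a_t)] = 36.229 km/s.
Δv₁ = |v_t − v_c| = |36.229 − 27.773| = 8.456 km/s.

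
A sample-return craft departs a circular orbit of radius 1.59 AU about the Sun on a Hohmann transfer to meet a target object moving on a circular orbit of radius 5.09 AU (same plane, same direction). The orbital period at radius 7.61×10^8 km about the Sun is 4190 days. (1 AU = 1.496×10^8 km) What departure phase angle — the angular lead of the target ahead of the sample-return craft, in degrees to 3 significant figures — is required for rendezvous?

From Kepler's third law T² = 4π²r³/μ at r = 7.61×10^8 km, T = 4190 days = 4190 × 86400 s = 3.62016×10^8 s: μ = 4π²r³/T² = 1.32757×10^11 km³/s².
In km: r₁ = 1.59 × 1.496×10^8 = 2.37864×10^8 km; r₂ = 5.09 × 1.496×10^8 = 7.61464×10^8 km.
The Hohmann ellipse has a_t = (r₁ + r₂)/2 = 4.99664×10^8 km.
Transfer time t = π√(a_t³/μ) = 9.630×10^7 s.
Target angular speed ω₂ = √(μ/r₂³) = 1.734×10^-8 rad/s.
Angle swept by the target during transfer: ω₂·t = 1.670 rad = 95.68°.
Arrival is 180° from departure on the ellipse, so φ = 180° − 95.68° = 84.3°.

φ = 84.3°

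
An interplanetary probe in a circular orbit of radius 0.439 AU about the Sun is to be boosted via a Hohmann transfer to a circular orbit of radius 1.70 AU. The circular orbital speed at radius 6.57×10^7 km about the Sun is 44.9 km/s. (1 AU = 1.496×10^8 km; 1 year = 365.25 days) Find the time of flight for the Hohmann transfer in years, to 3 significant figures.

t = 0.554 years

From the circular-orbit relation v² = μ/r at r = 6.57×10^7 km: μ = v²r = (44.9)² × 6.57×10^7 = 1.32452×10^11 km³/s².
In km: r₁ = 0.439 × 1.496×10^8 = 6.56744×10^7 km; r₂ = 1.70 × 1.496×10^8 = 2.5432×10^8 km.
Transfer-ellipse semi-major axis a_t = (r₁ + r₂)/2 = (6.56744×10^7 + 2.5432×10^8)/2 = 1.599972×10^8 km.
By Kepler's third law the transfer-orbit period is T = 2π√(a_t³/μ), so t = T/2 = 1.747×10^7 s.
Converting: 1.747×10^7 s ÷ 3.15576×10^7 s/year (365.25 × 86400) = 0.554 years.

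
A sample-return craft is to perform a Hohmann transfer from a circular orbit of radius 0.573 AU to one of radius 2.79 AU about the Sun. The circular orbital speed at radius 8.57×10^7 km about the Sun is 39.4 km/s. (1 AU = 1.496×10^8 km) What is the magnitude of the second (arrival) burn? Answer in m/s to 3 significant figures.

From the circular-orbit relation v² = μ/r at r = 8.57×10^7 km: μ = v²r = (39.4)² × 8.57×10^7 = 1.33037×10^11 km³/s².
In km: r₁ = 0.573 × 1.496×10^8 = 8.57208×10^7 km; r₂ = 2.79 × 1.496×10^8 = 4.17384×10^8 km.
Semi-major axis of the transfer orbit: a_t = (8.57208×10^7 + 4.17384×10^8)/2 = 2.515524×10^8 km.
Circular speed at r = 4.17384×10^8 km: v_c = √(μ/r) = 17.853 km/s.
Transfer-orbit speed at the same r (vis-viva, a = a_t): v_t = √[μ(2/r − 1/a_t)] = 10.422 km/s.
Δv₂ = |v_t − v_c| = |10.422 − 17.853| = 7.431 km/s.

Δv₂ = 7430 m/s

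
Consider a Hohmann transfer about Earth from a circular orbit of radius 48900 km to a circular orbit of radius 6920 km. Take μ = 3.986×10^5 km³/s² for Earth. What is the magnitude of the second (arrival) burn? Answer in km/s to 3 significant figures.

Δv₂ = 2.46 km/s

Transfer-ellipse semi-major axis a_t = (r₁ + r₂)/2 = (48900 + 6920)/2 = 27910 km.
On the circular orbit at r = 6920 km, v_c = √(μ/r) = 7.58954 km/s.
Transfer-orbit speed at the same r (vis-viva, a = a_t): v_t = √[μ(2/r − 1/a_t)] = 10.0459 km/s.
Δv₂ = |v_t − v_c| = |10.0459 − 7.58954| = 2.456 km/s.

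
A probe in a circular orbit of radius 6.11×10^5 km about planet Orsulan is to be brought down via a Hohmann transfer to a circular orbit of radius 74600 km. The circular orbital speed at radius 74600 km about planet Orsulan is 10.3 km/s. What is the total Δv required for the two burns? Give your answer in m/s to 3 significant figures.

From the circular-orbit relation v² = μ/r at r = 74600 km: μ = v²r = (10.3)² × 74600 = 7.91431×10^6 km³/s².
Semi-major axis of the transfer orbit: a_t = (6.110×10^5 + 74600)/2 = 3.428×10^5 km.
Circular speed at r₁: v₁ = √(μ/r₁) = √(7.91431×10^6/6.110×10^5) = 3.599 km/s.
Transfer-orbit speed at r₁ (v² = μ(2/r − 1/a)): v_a = √[μ(2/r₁ − 1/a_t)] = 1.679 km/s.
First burn Δv₁ = |v_a − v₁| = 1.920 km/s.
Circular speed at r₂: v₂ = √(μ/r₂) = 10.300 km/s.
Transfer-orbit speed at r₂: v_p = √[μ(2/r₂ − 1/a_t)] = 13.751 km/s.
Second burn Δv₂ = |v₂ − v_p| = 3.451 km/s.
Δv = Δv₁ + Δv₂ = 1.920 + 3.451 = 5.371 km/s.

Δv = 5370 m/s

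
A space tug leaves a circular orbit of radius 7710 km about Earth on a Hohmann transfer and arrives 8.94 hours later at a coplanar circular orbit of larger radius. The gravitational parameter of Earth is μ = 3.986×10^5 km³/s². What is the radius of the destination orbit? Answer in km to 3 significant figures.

Transfer time t = 8.94 hours = 32184 s, and t = π√(a_t³/μ).
So a_t = (μ t²/π²)^(1/3) = (3.986×10^5 × (32184)² / π²)^(1/3) = 34714 km.
Since a_t = (r₁ + r₂)/2, r₂ = 2a_t − r₁ = 2×34714 − 7710 = 61718 km.

r₂ = 61700 km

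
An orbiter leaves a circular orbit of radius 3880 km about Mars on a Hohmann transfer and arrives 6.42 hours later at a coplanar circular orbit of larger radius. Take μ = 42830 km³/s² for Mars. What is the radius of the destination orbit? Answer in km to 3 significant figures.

Transfer time t = 6.42 hours = 23112 s, and t = π√(a_t³/μ).
So a_t = (μ t²/π²)^(1/3) = (42830 × (23112)² / π²)^(1/3) = 13235 km.
Since a_t = (r₁ + r₂)/2, r₂ = 2a_t − r₁ = 2×13235 − 3880 = 22590 km.

r₂ = 22600 km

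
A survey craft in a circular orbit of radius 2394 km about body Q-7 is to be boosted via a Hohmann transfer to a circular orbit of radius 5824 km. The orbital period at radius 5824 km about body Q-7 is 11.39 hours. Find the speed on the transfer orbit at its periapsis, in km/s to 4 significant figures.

From Kepler's third law T² = 4π²r³/μ at r = 5824 km, T = 11.39 hours = 11.39 × 3600 s = 41004 s: μ = 4π²r³/T² = 4638.43 km³/s².
Transfer-ellipse semi-major axis a_t = (r₁ + r₂)/2 = (2394 + 5824)/2 = 4109 km.
At periapsis, r = 2394 km.
From the vis-viva equation, v = √[μ(2/r − 1/a_t)] = 1.657 km/s.

v = 1.657 km/s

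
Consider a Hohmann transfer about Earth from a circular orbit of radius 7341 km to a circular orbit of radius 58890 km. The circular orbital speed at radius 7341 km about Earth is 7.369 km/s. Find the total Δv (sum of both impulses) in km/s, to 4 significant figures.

From the circular-orbit relation v² = μ/r at r = 7341 km: μ = v²r = (7.369)² × 7341 = 3.98632×10^5 km³/s².
Transfer-ellipse semi-major axis a_t = (r₁ + r₂)/2 = (7341 + 58890)/2 = 33115.5 km.
At r₁ the circular-orbit speed is v₁ = √(μ/r₁) = 7.369 km/s.
On the transfer ellipse at r₁, vis-viva equation gives v_p = √[μ(2/r₁ − 1/a_t)] = 9.827 km/s.
First burn Δv₁ = |v_p − v₁| = 2.458 km/s.
At r₂, v₂ = √(μ/r₂) = 2.602 km/s.
Transfer-orbit speed at r₂: v_a = √[μ(2/r₂ − 1/a_t)] = 1.225 km/s.
Second burn Δv₂ = |v₂ − v_a| = 1.377 km/s.
Δv = Δv₁ + Δv₂ = 2.458 + 1.377 = 3.835 km/s.

Δv = 3.835 km/s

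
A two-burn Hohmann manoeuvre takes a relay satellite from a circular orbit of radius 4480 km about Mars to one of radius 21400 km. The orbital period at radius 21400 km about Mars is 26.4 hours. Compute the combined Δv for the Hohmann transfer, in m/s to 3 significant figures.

From Kepler's third law T² = 4π²r³/μ at r = 21400 km, T = 26.4 hours = 26.4 × 3600 s = 95040 s: μ = 4π²r³/T² = 42834.0 km³/s².
Semi-major axis of the transfer orbit: a_t = (4480 + 21400)/2 = 12940 km.
At r₁ the circular-orbit speed is v₁ = √(μ/r₁) = 3.0921 km/s.
On the transfer ellipse at r₁, vis-viva equation gives v_p = √[μ(2/r₁ − 1/a_t)] = 3.9764 km/s.
First burn Δv₁ = |v_p − v₁| = 0.8843 km/s.
At r₂, v₂ = √(μ/r₂) = 1.41477 km/s.
Transfer-orbit speed at r₂: v_a = √[μ(2/r₂ − 1/a_t)] = 0.832452 km/s.
Second burn Δv₂ = |v₂ − v_a| = 0.5823 km/s.
Δv = Δv₁ + Δv₂ = 0.8843 + 0.5823 = 1.467 km/s.

Δv = 1470 m/s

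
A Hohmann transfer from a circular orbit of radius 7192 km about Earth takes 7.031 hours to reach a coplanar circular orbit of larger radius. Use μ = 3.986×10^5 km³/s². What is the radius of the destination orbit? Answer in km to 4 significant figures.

Transfer time t = 7.031 hours = 25311.6 s, and t = π√(a_t³/μ).
So a_t = (μ t²/π²)^(1/3) = (3.986×10^5 × (25311.6)² / π²)^(1/3) = 29577 km.
Since a_t = (r₁ + r₂)/2, r₂ = 2a_t − r₁ = 2×29577 − 7192 = 51962 km.

r₂ = 51960 km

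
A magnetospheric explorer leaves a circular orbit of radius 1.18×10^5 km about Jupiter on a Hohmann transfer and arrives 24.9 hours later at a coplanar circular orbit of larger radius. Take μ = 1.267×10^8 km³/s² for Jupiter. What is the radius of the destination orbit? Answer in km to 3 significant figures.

Transfer time t = 24.9 hours = 89640 s, and t = π√(a_t³/μ).
So a_t = (μ t²/π²)^(1/3) = (1.267×10^8 × (89640)² / π²)^(1/3) = 4.6899×10^5 km.
Since a_t = (r₁ + r₂)/2, r₂ = 2a_t − r₁ = 2×4.6899×10^5 − 1.180×10^5 = 8.1998×10^5 km.

r₂ = 8.20×10^5 km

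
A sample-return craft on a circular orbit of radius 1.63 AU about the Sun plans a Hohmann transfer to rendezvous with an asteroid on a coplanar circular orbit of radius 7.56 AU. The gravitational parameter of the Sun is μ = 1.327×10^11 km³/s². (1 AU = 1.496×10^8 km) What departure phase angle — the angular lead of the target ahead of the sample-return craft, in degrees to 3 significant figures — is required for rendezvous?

In km: r₁ = 1.63 × 1.496×10^8 = 2.43848×10^8 km; r₂ = 7.56 × 1.496×10^8 = 1.130976×10^9 km.
Semi-major axis of the transfer orbit: a_t = (2.43848×10^8 + 1.130976×10^9)/2 = 6.87412×10^8 km.
The half-period of the transfer ellipse is t = π√(a_t³/μ) = 1.55432×10^8 s.
The target's mean motion on its circular orbit is ω₂ = √(μ/r₂³) = 9.57757×10^-9 rad/s.
Angle swept by the target during transfer: ω₂·t = 1.48866 rad = 85.29°.
Arrival is 180° from departure on the ellipse, so φ = 180° − 85.29° = 94.7°.

φ = 94.7°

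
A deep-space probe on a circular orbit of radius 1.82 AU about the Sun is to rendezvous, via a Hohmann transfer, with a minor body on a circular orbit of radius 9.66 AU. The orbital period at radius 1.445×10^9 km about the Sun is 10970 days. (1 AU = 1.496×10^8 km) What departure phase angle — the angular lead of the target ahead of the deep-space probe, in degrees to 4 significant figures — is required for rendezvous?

From Kepler's third law T² = 4π²r³/μ at r = 1.445×10^9 km, T = 10970 days = 10970 × 86400 s = 9.47808×10^8 s: μ = 4π²r³/T² = 1.32594×10^11 km³/s².
In km: r₁ = 1.82 × 1.496×10^8 = 2.72272×10^8 km; r₂ = 9.66 × 1.496×10^8 = 1.445136×10^9 km.
Transfer-ellipse semi-major axis a_t = (r₁ + r₂)/2 = (2.72272×10^8 + 1.445136×10^9)/2 = 8.58704×10^8 km.
Transfer time t = π√(a_t³/μ) = 2.171×10^8 s.
Target angular speed ω₂ = √(μ/r₂³) = 6.628×10^-9 rad/s.
Angle swept by the target during transfer: ω₂·t = 1.439 rad = 82.45°.
The deep-space probe traverses 180° on the transfer ellipse, so the target must lead by 180° − 82.45° = 97.55°.

φ = 97.55°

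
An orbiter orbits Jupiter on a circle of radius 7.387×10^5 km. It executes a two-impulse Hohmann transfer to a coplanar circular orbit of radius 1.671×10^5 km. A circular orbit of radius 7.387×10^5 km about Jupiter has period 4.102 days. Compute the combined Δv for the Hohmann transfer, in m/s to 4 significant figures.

From Kepler's third law T² = 4π²r³/μ at r = 7.387×10^5 km, T = 4.102 days = 4.102 × 86400 s = 3.544128×10^5 s: μ = 4π²r³/T² = 1.26691×10^8 km³/s².
Transfer-ellipse semi-major axis a_t = (r₁ + r₂)/2 = (7.387×10^5 + 1.671×10^5)/2 = 4.529×10^5 km.
At r₁ the circular-orbit speed is v₁ = √(μ/r₁) = 13.096 km/s.
Transfer-orbit speed at r₁ (vis-viva): v_a = √[μ(2/r₁ − 1/a_t)] = 7.9547 km/s.
First burn Δv₁ = |v_a − v₁| = 5.141 km/s.
Circular speed at r₂: v₂ = √(μ/r₂) = 27.535 km/s.
Transfer-orbit speed at r₂: v_p = √[μ(2/r₂ − 1/a_t)] = 35.166 km/s.
Second burn Δv₂ = |v₂ − v_p| = 7.631 km/s.
Δv = Δv₁ + Δv₂ = 5.141 + 7.631 = 12.77 km/s.

Δv = 12770 m/s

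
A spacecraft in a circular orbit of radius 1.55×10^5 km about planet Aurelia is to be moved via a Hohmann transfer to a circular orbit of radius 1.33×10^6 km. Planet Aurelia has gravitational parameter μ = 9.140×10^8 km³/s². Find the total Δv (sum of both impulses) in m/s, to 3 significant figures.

Δv = 40200 m/s

Semi-major axis of the transfer orbit: a_t = (1.550×10^5 + 1.330×10^6)/2 = 7.425×10^5 km.
Circular speed at r₁: v₁ = √(μ/r₁) = √(9.140×10^8/1.550×10^5) = 76.790 km/s.
Transfer-orbit speed at r₁ (v² = μ(2/r − 1/a)): v_p = √[μ(2/r₁ − 1/a_t)] = 102.77 km/s.
First burn Δv₁ = |v_p − v₁| = 25.98 km/s.
Circular speed at r₂: v₂ = √(μ/r₂) = 26.215 km/s.
Transfer-orbit speed at r₂: v_a = √[μ(2/r₂ − 1/a_t)] = 11.977 km/s.
Second burn Δv₂ = |v₂ − v_a| = 14.24 km/s.
Δv = Δv₁ + Δv₂ = 25.98 + 14.24 = 40.22 km/s.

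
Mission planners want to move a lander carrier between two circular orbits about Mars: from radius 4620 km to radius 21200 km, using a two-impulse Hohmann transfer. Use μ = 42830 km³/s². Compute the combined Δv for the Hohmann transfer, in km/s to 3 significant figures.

Δv = 1.43 km/s

Semi-major axis of the transfer orbit: a_t = (4620 + 21200)/2 = 12910 km.
At r₁ the circular-orbit speed is v₁ = √(μ/r₁) = 3.045 km/s.
On the transfer ellipse at r₁, vis-viva equation gives v_p = √[μ(2/r₁ − 1/a_t)] = 3.902 km/s.
First burn Δv₁ = |v_p − v₁| = 0.8570 km/s.
At r₂, v₂ = √(μ/r₂) = 1.4214 km/s.
Transfer-orbit speed at r₂: v_a = √[μ(2/r₂ − 1/a_t)] = 0.85028 km/s.
Second burn Δv₂ = |v₂ − v_a| = 0.5711 km/s.
Δv = Δv₁ + Δv₂ = 0.8570 + 0.5711 = 1.428 km/s.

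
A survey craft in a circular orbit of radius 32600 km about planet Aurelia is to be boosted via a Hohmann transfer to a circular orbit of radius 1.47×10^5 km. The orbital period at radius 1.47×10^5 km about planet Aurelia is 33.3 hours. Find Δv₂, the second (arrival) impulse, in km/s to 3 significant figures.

From Kepler's third law T² = 4π²r³/μ at r = 1.47×10^5 km, T = 33.3 hours = 33.3 × 3600 s = 1.1988×10^5 s: μ = 4π²r³/T² = 8.72606×10^6 km³/s².
Semi-major axis of the transfer orbit: a_t = (32600 + 1.470×10^5)/2 = 89800 km.
On the circular orbit at r = 1.470×10^5 km, v_c = √(μ/r) = 7.7046 km/s.
Vis-viva on the transfer ellipse at r = 1.470×10^5 km gives v_t = √[μ(2/r − 1/a_t)] = 4.6422 km/s.
Δv₂ = |v_t − v_c| = |4.6422 − 7.7046| = 3.062 km/s.

Δv₂ = 3.06 km/s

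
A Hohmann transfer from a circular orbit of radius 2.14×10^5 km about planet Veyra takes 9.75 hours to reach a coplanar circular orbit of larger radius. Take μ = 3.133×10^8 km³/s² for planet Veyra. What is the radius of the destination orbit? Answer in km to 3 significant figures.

Transfer time t = 9.75 hours = 35100 s, and t = π√(a_t³/μ).
So a_t = (μ t²/π²)^(1/3) = (3.133×10^8 × (35100)² / π²)^(1/3) = 3.3944×10^5 km.
Since a_t = (r₁ + r₂)/2, r₂ = 2a_t − r₁ = 2×3.3944×10^5 − 2.140×10^5 = 4.6488×10^5 km.

r₂ = 4.65×10^5 km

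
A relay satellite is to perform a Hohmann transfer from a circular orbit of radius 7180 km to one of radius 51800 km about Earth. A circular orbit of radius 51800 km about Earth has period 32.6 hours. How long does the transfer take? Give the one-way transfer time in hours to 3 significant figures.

From Kepler's third law T² = 4π²r³/μ at r = 51800 km, T = 32.6 hours = 32.6 × 3600 s = 1.1736×10^5 s: μ = 4π²r³/T² = 3.98390×10^5 km³/s².
Transfer-ellipse semi-major axis a_t = (r₁ + r₂)/2 = (7180 + 51800)/2 = 29490 km.
Transfer time t = π√(a_t³/μ) = π√((29490)³ / 3.98390×10^5) = 25210 s.
Converting: 25210 s ÷ 3600 s/hour = 7.00 hours.

t = 7.00 hours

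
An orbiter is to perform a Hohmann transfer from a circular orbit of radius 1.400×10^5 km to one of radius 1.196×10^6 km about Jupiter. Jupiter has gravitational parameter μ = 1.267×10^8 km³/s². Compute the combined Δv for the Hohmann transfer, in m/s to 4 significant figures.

Δv = 15750 m/s

The Hohmann ellipse has a_t = (r₁ + r₂)/2 = 6.680×10^5 km.
At r₁ the circular-orbit speed is v₁ = √(μ/r₁) = 30.08 km/s.
On the transfer ellipse at r₁, vis-viva equation gives v_p = √[μ(2/r₁ − 1/a_t)] = 40.25 km/s.
First burn Δv₁ = |v_p − v₁| = 10.17 km/s.
Circular speed at r₂: v₂ = √(μ/r₂) = 10.293 km/s.
Transfer-orbit speed at r₂: v_a = √[μ(2/r₂ − 1/a_t)] = 4.7119 km/s.
Second burn Δv₂ = |v₂ − v_a| = 5.581 km/s.
Total Δv = Δv₁ + Δv₂ = 15.75 km/s.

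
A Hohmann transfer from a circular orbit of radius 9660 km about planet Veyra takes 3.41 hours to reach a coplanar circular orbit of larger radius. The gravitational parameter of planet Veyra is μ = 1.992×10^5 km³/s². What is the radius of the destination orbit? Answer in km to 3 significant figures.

Transfer time t = 3.41 hours = 12276 s, and t = π√(a_t³/μ).
So a_t = (μ t²/π²)^(1/3) = (1.992×10^5 × (12276)² / π²)^(1/3) = 14489 km.
Since a_t = (r₁ + r₂)/2, r₂ = 2a_t − r₁ = 2×14489 − 9660 = 19318 km.

r₂ = 19300 km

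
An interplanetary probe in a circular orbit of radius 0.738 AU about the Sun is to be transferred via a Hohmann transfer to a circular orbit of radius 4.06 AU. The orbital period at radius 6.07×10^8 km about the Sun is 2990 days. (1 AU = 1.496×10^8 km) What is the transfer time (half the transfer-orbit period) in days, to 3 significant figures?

From Kepler's third law T² = 4π²r³/μ at r = 6.07×10^8 km, T = 2990 days = 2990 × 86400 s = 2.58336×10^8 s: μ = 4π²r³/T² = 1.32299×10^11 km³/s².
In km: r₁ = 0.738 × 1.496×10^8 = 1.104048×10^8 km; r₂ = 4.06 × 1.496×10^8 = 6.07376×10^8 km.
The Hohmann ellipse has a_t = (r₁ + r₂)/2 = 3.588904×10^8 km.
By Kepler's third law the transfer-orbit period is T = 2π√(a_t³/μ), so t = T/2 = 5.872×10^7 s.
Converting: 5.872×10^7 s ÷ 86400 s/day = 680 days.

t = 680 days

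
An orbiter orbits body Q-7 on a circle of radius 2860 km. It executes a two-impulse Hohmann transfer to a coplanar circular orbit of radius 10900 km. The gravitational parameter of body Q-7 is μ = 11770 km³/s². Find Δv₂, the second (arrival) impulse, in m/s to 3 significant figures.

Transfer-ellipse semi-major axis a_t = (r₁ + r₂)/2 = (2860 + 10900)/2 = 6880 km.
Circular speed at r = 10900 km: v_c = √(μ/r) = 1.03914 km/s.
Vis-viva on the transfer ellipse at r = 10900 km gives v_t = √[μ(2/r − 1/a_t)] = 0.669983 km/s.
Δv₂ = |v_t − v_c| = |0.669983 − 1.03914| = 0.3692 km/s.

Δv₂ = 369 m/s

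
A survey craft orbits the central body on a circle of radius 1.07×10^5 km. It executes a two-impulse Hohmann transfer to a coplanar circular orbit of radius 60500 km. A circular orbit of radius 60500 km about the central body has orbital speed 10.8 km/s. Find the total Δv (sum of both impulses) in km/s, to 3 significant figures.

From the circular-orbit relation v² = μ/r at r = 60500 km: μ = v²r = (10.8)² × 60500 = 7.05672×10^6 km³/s².
Transfer-ellipse semi-major axis a_t = (r₁ + r₂)/2 = (1.070×10^5 + 60500)/2 = 83750 km.
Circular speed at r₁: v₁ = √(μ/r₁) = √(7.05672×10^6/1.070×10^5) = 8.121 km/s.
Transfer-orbit speed at r₁ (vis-viva equation): v_a = √[μ(2/r₁ − 1/a_t)] = 6.902 km/s.
First burn Δv₁ = |v_a − v₁| = 1.219 km/s.
At r₂, v₂ = √(μ/r₂) = 10.800 km/s.
Transfer-orbit speed at r₂: v_p = √[μ(2/r₂ − 1/a_t)] = 12.207 km/s.
Second burn Δv₂ = |v₂ − v_p| = 1.407 km/s.
Δv = Δv₁ + Δv₂ = 1.219 + 1.407 = 2.626 km/s.

Δv = 2.63 km/s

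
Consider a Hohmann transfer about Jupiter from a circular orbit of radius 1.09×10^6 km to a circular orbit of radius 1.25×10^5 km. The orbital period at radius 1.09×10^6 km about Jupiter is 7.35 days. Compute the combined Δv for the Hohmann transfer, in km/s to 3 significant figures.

From Kepler's third law T² = 4π²r³/μ at r = 1.09×10^6 km, T = 7.35 days = 7.35 × 86400 s = 6.3504×10^5 s: μ = 4π²r³/T² = 1.26776×10^8 km³/s².
The Hohmann ellipse has a_t = (r₁ + r₂)/2 = 6.075×10^5 km.
At r₁ the circular-orbit speed is v₁ = √(μ/r₁) = 10.785 km/s.
On the transfer ellipse at r₁, vis-viva equation gives v_a = √[μ(2/r₁ − 1/a_t)] = 4.8920 km/s.
First burn Δv₁ = |v_a − v₁| = 5.893 km/s.
Circular speed at r₂: v₂ = √(μ/r₂) = 31.85 km/s.
Transfer-orbit speed at r₂: v_p = √[μ(2/r₂ − 1/a_t)] = 42.66 km/s.
Second burn Δv₂ = |v₂ − v_p| = 10.81 km/s.
Δv = Δv₁ + Δv₂ = 5.893 + 10.81 = 16.70 km/s.

Δv = 16.7 km/s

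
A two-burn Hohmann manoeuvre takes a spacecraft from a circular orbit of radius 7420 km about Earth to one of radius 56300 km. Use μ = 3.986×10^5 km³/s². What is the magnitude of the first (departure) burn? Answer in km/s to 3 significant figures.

Δv₁ = 2.41 km/s

Semi-major axis of the transfer orbit: a_t = (7420 + 56300)/2 = 31860 km.
Circular speed at r = 7420 km: v_c = √(μ/r) = 7.329 km/s.
Vis-viva on the transfer ellipse at r = 7420 km gives v_t = √[μ(2/r − 1/a_t)] = 9.743 km/s.
Δv₁ = |v_t − v_c| = |9.743 − 7.329| = 2.414 km/s.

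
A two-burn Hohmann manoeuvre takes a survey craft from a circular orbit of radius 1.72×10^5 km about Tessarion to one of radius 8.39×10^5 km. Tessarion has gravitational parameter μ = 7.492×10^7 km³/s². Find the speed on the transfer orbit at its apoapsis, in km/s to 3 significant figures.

Semi-major axis of the transfer orbit: a_t = (1.720×10^5 + 8.390×10^5)/2 = 5.055×10^5 km.
At apoapsis, r = 8.390×10^5 km.
From the vis-viva equation, v = √[μ(2/r − 1/a_t)] = 5.512 km/s.

v = 5.51 km/s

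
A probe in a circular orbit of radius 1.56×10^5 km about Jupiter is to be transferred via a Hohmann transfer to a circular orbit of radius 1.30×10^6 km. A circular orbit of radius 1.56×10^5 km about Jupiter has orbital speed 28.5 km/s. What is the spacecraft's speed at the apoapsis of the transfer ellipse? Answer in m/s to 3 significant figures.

v = 4570 m/s

From the circular-orbit relation v² = μ/r at r = 1.56×10^5 km: μ = v²r = (28.5)² × 1.56×10^5 = 1.26711×10^8 km³/s².
The Hohmann ellipse has a_t = (r₁ + r₂)/2 = 7.280×10^5 km.
At apoapsis, r = 1.300×10^6 km.
Vis-viva: v = √[μ(2/r − 1/a_t)] = √[1.26711×10^8 × (2/1.300×10^6 − 1/7.280×10^5)] = 4.570 km/s.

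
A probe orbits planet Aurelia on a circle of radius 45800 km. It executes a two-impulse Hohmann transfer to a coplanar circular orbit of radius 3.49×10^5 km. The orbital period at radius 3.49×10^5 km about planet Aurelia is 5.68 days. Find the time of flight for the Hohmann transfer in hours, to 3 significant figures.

t = 29.0 hours

From Kepler's third law T² = 4π²r³/μ at r = 3.49×10^5 km, T = 5.68 days = 5.68 × 86400 s = 4.90752×10^5 s: μ = 4π²r³/T² = 6.96806×10^6 km³/s².
Semi-major axis of the transfer orbit: a_t = (45800 + 3.490×10^5)/2 = 1.974×10^5 km.
By Kepler's third law the transfer-orbit period is T = 2π√(a_t³/μ), so t = T/2 = 1.044×10^5 s.
Converting: 1.044×10^5 s ÷ 3600 s/hour = 29.0 hours.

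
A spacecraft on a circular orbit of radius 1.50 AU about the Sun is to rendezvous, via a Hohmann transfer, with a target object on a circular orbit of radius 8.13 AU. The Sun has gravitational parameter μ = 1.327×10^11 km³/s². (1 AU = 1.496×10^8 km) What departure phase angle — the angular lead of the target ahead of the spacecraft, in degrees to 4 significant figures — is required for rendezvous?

In km: r₁ = 1.50 × 1.496×10^8 = 2.244×10^8 km; r₂ = 8.13 × 1.496×10^8 = 1.216248×10^9 km.
Transfer-ellipse semi-major axis a_t = (r₁ + r₂)/2 = (2.244×10^8 + 1.216248×10^9)/2 = 7.20324×10^8 km.
The half-period of the transfer ellipse is t = π√(a_t³/μ) = 1.6673×10^8 s.
The target's mean motion on its circular orbit is ω₂ = √(μ/r₂³) = 8.5882×10^-9 rad/s.
Angle swept by the target during transfer: ω₂·t = 1.4319 rad = 82.04°.
The spacecraft traverses 180° on the transfer ellipse, so the target must lead by 180° − 82.04° = 97.96°.

φ = 97.96°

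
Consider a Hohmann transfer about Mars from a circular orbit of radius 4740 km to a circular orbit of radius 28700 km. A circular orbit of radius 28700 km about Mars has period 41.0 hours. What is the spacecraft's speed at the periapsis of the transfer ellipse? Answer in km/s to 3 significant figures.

v = 3.94 km/s

From Kepler's third law T² = 4π²r³/μ at r = 28700 km, T = 41.0 hours = 41.0 × 3600 s = 1.476×10^5 s: μ = 4π²r³/T² = 42838.3 km³/s².
Transfer-ellipse semi-major axis a_t = (r₁ + r₂)/2 = (4740 + 28700)/2 = 16720 km.
At periapsis, r = 4740 km.
From the vis-viva equation, v = √[μ(2/r − 1/a_t)] = 3.939 km/s.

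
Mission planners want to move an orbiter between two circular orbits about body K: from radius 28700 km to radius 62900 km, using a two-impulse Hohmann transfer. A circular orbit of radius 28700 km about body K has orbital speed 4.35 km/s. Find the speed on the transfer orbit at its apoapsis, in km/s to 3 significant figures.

v = 2.33 km/s

From the circular-orbit relation v² = μ/r at r = 28700 km: μ = v²r = (4.35)² × 28700 = 5.43076×10^5 km³/s².
The Hohmann ellipse has a_t = (r₁ + r₂)/2 = 45800 km.
At apoapsis, r = 62900 km.
From the vis-viva equation, v = √[μ(2/r − 1/a_t)] = 2.326 km/s.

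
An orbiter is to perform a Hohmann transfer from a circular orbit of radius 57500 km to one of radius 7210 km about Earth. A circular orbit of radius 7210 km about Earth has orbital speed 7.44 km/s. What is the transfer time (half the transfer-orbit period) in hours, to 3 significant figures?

t = 8.04 hours

From the circular-orbit relation v² = μ/r at r = 7210 km: μ = v²r = (7.44)² × 7210 = 3.99099×10^5 km³/s².
Semi-major axis of the transfer orbit: a_t = (57500 + 7210)/2 = 32355 km.
Transfer time t = π√(a_t³/μ) = π√((32355)³ / 3.99099×10^5) = 28940 s.
Converting: 28940 s ÷ 3600 s/hour = 8.04 hours.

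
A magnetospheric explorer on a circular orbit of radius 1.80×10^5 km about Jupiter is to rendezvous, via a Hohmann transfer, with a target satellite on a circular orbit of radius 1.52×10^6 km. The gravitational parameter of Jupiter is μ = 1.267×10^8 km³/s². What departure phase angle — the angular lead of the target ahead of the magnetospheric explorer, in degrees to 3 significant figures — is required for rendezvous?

φ = 105°

The Hohmann ellipse has a_t = (r₁ + r₂)/2 = 8.500×10^5 km.
Transfer time t = π√(a_t³/μ) = 2.18721×10^5 s.
Target angular speed ω₂ = √(μ/r₂³) = 6.00652×10^-6 rad/s.
Angle swept by the target during transfer: ω₂·t = 1.31375 rad = 75.27°.
Arrival is 180° from departure on the ellipse, so φ = 180° − 75.27° = 105°.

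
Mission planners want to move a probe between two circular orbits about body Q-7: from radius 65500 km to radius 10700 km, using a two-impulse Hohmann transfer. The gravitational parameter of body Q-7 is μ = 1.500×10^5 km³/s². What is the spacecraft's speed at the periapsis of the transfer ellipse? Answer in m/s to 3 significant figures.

v = 4910 m/s

The Hohmann ellipse has a_t = (r₁ + r₂)/2 = 38100 km.
At periapsis, r = 10700 km.
From the vis-viva equation, v = √[μ(2/r − 1/a_t)] = 4.909 km/s.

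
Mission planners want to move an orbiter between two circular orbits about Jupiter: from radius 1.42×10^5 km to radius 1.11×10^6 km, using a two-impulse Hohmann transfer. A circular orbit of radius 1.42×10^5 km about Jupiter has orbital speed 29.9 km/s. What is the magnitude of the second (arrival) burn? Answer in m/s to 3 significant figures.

Δv₂ = 5600 m/s

From the circular-orbit relation v² = μ/r at r = 1.42×10^5 km: μ = v²r = (29.9)² × 1.42×10^5 = 1.26949×10^8 km³/s².
Transfer-ellipse semi-major axis a_t = (r₁ + r₂)/2 = (1.420×10^5 + 1.110×10^6)/2 = 6.260×10^5 km.
On the circular orbit at r = 1.110×10^6 km, v_c = √(μ/r) = 10.694 km/s.
Vis-viva on the transfer ellipse at r = 1.110×10^6 km gives v_t = √[μ(2/r − 1/a_t)] = 5.0934 km/s.
Δv₂ = |v_t − v_c| = |5.0934 − 10.694| = 5.601 km/s.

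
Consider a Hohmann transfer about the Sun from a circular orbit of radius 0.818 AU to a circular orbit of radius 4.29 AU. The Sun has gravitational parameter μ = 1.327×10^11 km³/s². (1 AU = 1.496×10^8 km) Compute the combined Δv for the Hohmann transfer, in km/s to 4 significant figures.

In km: r₁ = 0.818 × 1.496×10^8 = 1.223728×10^8 km; r₂ = 4.29 × 1.496×10^8 = 6.41784×10^8 km.
Transfer-ellipse semi-major axis a_t = (r₁ + r₂)/2 = (1.223728×10^8 + 6.41784×10^8)/2 = 3.820784×10^8 km.
Circular speed at r₁: v₁ = √(μ/r₁) = √(1.327×10^11/1.223728×10^8) = 32.930 km/s.
Transfer-orbit speed at r₁ (vis-viva): v_p = √[μ(2/r₁ − 1/a_t)] = 42.679 km/s.
First burn Δv₁ = |v_p − v₁| = 9.749 km/s.
Circular speed at r₂: v₂ = √(μ/r₂) = 14.38 km/s.
Transfer-orbit speed at r₂: v_a = √[μ(2/r₂ − 1/a_t)] = 8.138 km/s.
Second burn Δv₂ = |v₂ − v_a| = 6.242 km/s.
Total Δv = Δv₁ + Δv₂ = 15.99 km/s.

Δv = 15.99 km/s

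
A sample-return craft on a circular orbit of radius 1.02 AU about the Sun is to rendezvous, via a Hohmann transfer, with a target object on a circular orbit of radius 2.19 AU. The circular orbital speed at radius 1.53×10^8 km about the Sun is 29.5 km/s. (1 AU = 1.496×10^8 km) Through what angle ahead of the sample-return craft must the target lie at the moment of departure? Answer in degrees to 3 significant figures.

From the circular-orbit relation v² = μ/r at r = 1.53×10^8 km: μ = v²r = (29.5)² × 1.53×10^8 = 1.33148×10^11 km³/s².
In km: r₁ = 1.02 × 1.496×10^8 = 1.52592×10^8 km; r₂ = 2.19 × 1.496×10^8 = 3.27624×10^8 km.
The Hohmann ellipse has a_t = (r₁ + r₂)/2 = 2.40108×10^8 km.
Transfer time t = π√(a_t³/μ) = 3.203×10^7 s.
Target angular speed ω₂ = √(μ/r₂³) = 6.153×10^-8 rad/s.
Angle swept by the target during transfer: ω₂·t = 1.971 rad = 112.9°.
Arrival is 180° from departure on the ellipse, so φ = 180° − 112.9° = 67.1°.

φ = 67.1°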